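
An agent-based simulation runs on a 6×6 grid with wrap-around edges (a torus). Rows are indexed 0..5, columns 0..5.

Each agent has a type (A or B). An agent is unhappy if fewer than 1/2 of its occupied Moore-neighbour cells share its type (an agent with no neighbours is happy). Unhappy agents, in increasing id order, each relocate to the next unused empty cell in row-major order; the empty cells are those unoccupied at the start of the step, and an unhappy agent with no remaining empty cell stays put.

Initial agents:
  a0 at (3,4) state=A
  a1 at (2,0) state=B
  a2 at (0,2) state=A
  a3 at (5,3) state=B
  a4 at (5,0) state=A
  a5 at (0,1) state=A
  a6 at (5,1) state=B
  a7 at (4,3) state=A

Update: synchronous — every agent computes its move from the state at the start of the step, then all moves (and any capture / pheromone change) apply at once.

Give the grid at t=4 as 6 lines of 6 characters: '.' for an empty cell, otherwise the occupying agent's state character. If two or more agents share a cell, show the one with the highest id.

AA.BB.
......
B.....
....A.
...A..
A.....

t=1: a0@(3,4):A a1@(2,0):B a2@(0,0):A a3@(0,3):B a4@(5,0):A a5@(0,1):A a6@(0,4):B a7@(4,3):A
t=2: (unchanged — steady state)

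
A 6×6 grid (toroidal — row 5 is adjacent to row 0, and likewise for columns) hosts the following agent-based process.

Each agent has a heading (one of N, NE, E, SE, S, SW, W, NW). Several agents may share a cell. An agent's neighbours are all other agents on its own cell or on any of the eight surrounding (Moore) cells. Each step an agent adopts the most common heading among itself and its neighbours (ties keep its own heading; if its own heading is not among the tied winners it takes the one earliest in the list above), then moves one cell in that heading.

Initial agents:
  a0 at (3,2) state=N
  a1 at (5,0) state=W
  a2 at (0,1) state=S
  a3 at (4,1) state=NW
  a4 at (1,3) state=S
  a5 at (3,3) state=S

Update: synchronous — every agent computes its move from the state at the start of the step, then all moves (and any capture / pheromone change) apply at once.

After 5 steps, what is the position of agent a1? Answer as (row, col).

(1, 3)

t=1: a0@(2,2):N a1@(5,5):W a2@(1,1):S a3@(3,0):NW a4@(2,3):S a5@(4,3):S
t=2: a0@(3,2):S a1@(5,4):W a2@(2,1):S a3@(2,5):NW a4@(3,3):S a5@(5,3):S
t=3: a0@(4,2):S a1@(5,3):W a2@(3,1):S a3@(1,4):NW a4@(4,3):S a5@(0,3):S
t=4: a0@(5,2):S a1@(0,3):S a2@(4,1):S a3@(0,3):NW a4@(5,3):S a5@(1,3):S
t=5: a0@(0,2):S a1@(1,3):S a2@(5,1):S a3@(1,3):S a4@(0,3):S a5@(2,3):S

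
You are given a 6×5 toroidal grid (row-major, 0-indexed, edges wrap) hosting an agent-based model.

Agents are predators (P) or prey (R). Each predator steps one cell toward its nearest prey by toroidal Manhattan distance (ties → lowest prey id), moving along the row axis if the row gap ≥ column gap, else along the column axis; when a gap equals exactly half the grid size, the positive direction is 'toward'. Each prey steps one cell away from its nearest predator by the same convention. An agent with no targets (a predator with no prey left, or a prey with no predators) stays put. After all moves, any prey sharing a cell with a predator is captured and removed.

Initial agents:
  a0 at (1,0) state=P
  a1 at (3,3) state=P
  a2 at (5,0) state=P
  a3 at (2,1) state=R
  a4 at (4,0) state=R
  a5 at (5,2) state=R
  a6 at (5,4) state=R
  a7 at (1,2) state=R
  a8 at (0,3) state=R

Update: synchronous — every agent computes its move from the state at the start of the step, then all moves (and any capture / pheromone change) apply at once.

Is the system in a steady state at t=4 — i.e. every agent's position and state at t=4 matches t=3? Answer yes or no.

t=1: a0@(2,0):P a1@(3,2):P a2@(4,0):P a3@(3,1):R a4@(3,0):R a5@(5,3):R a6@(5,3):R a7@(1,3):R a8@(0,2):R
t=2: a0@(3,0):P a1@(3,1):P a2@(3,0):P a4@(4,0):R a5@(0,3):R a6@(0,3):R a7@(1,2):R a8@(5,2):R
t=3: a0@(4,0):P a1@(4,1):P a2@(4,0):P a4@(5,0):R a5@(5,3):R a6@(5,3):R a7@(0,2):R a8@(0,2):R
t=4: a0@(5,0):P a1@(5,1):P a2@(5,0):P a4@(0,0):R a5@(5,2):R a6@(5,2):R a7@(1,2):R a8@(1,2):R

no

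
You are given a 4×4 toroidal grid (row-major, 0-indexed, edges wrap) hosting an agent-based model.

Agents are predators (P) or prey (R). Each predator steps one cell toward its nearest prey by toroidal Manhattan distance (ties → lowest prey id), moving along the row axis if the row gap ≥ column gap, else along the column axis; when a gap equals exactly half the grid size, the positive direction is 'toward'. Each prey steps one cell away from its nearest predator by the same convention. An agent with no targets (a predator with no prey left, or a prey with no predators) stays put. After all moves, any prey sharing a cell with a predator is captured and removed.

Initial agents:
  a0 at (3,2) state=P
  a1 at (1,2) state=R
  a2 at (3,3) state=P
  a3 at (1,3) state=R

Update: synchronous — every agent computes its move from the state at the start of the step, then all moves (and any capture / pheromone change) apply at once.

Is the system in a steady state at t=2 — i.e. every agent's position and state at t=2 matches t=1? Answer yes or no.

yes

t=1: a0@(0,2):P a2@(0,3):P
t=2: (unchanged — steady state)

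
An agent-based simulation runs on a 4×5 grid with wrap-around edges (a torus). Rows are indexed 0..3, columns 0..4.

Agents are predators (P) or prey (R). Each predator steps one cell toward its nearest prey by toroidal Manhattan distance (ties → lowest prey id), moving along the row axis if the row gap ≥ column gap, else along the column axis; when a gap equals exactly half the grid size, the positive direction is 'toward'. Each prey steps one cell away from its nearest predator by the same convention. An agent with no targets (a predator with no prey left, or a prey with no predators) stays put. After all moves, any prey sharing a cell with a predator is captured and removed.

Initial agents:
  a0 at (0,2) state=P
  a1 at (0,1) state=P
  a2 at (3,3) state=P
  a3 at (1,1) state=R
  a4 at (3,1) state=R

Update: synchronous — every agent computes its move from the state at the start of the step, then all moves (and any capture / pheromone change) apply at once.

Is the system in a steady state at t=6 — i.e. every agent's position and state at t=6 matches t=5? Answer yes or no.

no

t=1: a0@(1,2):P a1@(1,1):P a2@(3,2):P a3@(2,1):R a4@(2,1):R
t=2: a0@(2,2):P a1@(2,1):P a2@(2,2):P a3@(3,1):R a4@(3,1):R
t=3: a0@(3,2):P a1@(3,1):P a2@(3,2):P a3@(0,1):R a4@(0,1):R
t=4: a0@(0,2):P a1@(0,1):P a2@(0,2):P a3@(1,1):R a4@(1,1):R
t=5: a0@(1,2):P a1@(1,1):P a2@(1,2):P a3@(2,1):R a4@(2,1):R
t=6: a0@(2,2):P a1@(2,1):P a2@(2,2):P a3@(3,1):R a4@(3,1):R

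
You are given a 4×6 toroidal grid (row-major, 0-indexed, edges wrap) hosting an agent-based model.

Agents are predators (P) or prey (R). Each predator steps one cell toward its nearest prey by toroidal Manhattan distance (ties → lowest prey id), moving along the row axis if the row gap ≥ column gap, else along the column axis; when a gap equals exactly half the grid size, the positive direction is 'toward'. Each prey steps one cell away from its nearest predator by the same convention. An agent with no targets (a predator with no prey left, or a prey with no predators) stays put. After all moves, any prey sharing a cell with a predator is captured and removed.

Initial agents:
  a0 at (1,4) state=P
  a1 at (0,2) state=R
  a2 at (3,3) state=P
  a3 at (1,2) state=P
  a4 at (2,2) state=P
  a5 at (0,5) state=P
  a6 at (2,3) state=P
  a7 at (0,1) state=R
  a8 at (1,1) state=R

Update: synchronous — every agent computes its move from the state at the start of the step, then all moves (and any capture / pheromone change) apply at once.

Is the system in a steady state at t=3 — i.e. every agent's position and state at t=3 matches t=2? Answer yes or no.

no

t=1: a0@(1,3):P a2@(0,3):P a3@(0,2):P a4@(3,2):P a5@(0,0):P a6@(3,3):P a7@(3,1):R a8@(1,0):R
t=2: a0@(1,4):P a2@(0,2):P a3@(3,2):P a4@(3,1):P a5@(1,0):P a6@(3,2):P a7@(3,0):R a8@(2,0):R
t=3: a0@(1,5):P a2@(0,1):P a3@(3,1):P a4@(3,0):P a5@(2,0):P a6@(3,1):P a7@(3,5):R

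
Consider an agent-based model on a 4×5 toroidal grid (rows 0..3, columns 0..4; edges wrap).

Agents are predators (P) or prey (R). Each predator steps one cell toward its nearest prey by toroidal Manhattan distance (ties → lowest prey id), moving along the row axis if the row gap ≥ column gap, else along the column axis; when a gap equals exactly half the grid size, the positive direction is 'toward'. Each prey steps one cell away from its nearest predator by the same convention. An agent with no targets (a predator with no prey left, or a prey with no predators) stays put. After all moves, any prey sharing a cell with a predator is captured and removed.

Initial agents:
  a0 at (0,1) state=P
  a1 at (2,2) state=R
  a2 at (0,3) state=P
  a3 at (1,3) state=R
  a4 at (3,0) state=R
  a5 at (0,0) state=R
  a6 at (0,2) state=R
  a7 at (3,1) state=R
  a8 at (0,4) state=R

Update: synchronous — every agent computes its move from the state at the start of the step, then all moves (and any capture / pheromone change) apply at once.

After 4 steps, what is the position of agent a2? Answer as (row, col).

(1, 0)

t=1: a0@(0,0):P a1@(1,2):R a2@(1,3):P a3@(2,3):R a4@(2,0):R a5@(0,4):R a6@(0,3):R a7@(2,1):R
t=2: a0@(0,4):P a1@(1,1):R a2@(1,2):P a3@(3,3):R a4@(1,0):R a5@(0,3):R a6@(3,3):R a7@(1,1):R
t=3: a0@(0,3):P a1@(1,0):R a2@(1,1):P a3@(2,3):R a4@(2,0):R a5@(0,2):R a6@(2,3):R a7@(1,0):R
t=4: a0@(0,2):P a1@(1,4):R a2@(1,0):P a3@(1,3):R a4@(3,0):R a5@(0,1):R a6@(1,3):R a7@(1,4):R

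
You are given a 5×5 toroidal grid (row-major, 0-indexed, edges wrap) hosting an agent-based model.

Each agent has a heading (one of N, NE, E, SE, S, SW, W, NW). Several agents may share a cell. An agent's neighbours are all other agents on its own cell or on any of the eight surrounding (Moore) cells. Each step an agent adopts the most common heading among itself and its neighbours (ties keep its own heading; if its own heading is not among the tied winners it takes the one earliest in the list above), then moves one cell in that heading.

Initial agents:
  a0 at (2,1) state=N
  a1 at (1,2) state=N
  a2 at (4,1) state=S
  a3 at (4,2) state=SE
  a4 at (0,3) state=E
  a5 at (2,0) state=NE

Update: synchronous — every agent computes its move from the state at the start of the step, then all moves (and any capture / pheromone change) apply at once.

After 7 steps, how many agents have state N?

6

t=1: a0@(1,1):N a1@(0,2):N a2@(0,1):S a3@(0,3):SE a4@(0,4):E a5@(1,1):NE
t=2: a0@(0,1):N a1@(4,2):N a2@(4,1):N a3@(1,4):SE a4@(0,0):E a5@(0,1):N
t=3: a0@(4,1):N a1@(3,2):N a2@(3,1):N a3@(2,0):SE a4@(4,0):N a5@(4,1):N
t=4: a0@(3,1):N a1@(2,2):N a2@(2,1):N a3@(3,1):SE a4@(3,0):N a5@(3,1):N
t=5: a0@(2,1):N a1@(1,2):N a2@(1,1):N a3@(2,1):N a4@(2,0):N a5@(2,1):N
t=6: a0@(1,1):N a1@(0,2):N a2@(0,1):N a3@(1,1):N a4@(1,0):N a5@(1,1):N
t=7: a0@(0,1):N a1@(4,2):N a2@(4,1):N a3@(0,1):N a4@(0,0):N a5@(0,1):N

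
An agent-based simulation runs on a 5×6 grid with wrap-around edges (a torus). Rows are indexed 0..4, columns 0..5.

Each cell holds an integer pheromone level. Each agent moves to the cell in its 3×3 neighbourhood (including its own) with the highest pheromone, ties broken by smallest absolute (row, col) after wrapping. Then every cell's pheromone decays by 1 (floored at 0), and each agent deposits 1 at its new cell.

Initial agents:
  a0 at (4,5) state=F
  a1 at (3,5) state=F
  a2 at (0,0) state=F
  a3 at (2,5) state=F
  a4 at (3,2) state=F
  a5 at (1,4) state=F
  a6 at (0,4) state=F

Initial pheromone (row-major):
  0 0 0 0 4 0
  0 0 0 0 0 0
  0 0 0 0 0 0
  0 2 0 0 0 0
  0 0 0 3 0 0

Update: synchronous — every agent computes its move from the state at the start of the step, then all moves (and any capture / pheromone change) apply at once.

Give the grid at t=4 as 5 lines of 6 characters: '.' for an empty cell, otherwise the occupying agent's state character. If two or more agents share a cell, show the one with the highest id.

F...F.
......
......
......
......

t=1: a0@(0,4) a1@(2,0) a2@(0,0) a3@(1,0) a4@(4,3) a5@(0,4) a6@(0,4) | pheromone: 1 0 0 0 6 0 / 1 0 0 0 0 0 / 1 0 0 0 0 0 / 0 1 0 0 0 0 / 0 0 0 3 0 0
t=2: a0@(0,4) a1@(1,0) a2@(0,0) a3@(0,0) a4@(0,4) a5@(0,4) a6@(0,4) | pheromone: 2 0 0 0 9 0 / 1 0 0 0 0 0 / 0 0 0 0 0 0 / 0 0 0 0 0 0 / 0 0 0 2 0 0
t=3: a0@(0,4) a1@(0,0) a2@(0,0) a3@(0,0) a4@(0,4) a5@(0,4) a6@(0,4) | pheromone: 4 0 0 0 12 0 / 0 0 0 0 0 0 / 0 0 0 0 0 0 / 0 0 0 0 0 0 / 0 0 0 1 0 0
t=4: a0@(0,4) a1@(0,0) a2@(0,0) a3@(0,0) a4@(0,4) a5@(0,4) a6@(0,4) | pheromone: 6 0 0 0 15 0 / 0 0 0 0 0 0 / 0 0 0 0 0 0 / 0 0 0 0 0 0 / 0 0 0 0 0 0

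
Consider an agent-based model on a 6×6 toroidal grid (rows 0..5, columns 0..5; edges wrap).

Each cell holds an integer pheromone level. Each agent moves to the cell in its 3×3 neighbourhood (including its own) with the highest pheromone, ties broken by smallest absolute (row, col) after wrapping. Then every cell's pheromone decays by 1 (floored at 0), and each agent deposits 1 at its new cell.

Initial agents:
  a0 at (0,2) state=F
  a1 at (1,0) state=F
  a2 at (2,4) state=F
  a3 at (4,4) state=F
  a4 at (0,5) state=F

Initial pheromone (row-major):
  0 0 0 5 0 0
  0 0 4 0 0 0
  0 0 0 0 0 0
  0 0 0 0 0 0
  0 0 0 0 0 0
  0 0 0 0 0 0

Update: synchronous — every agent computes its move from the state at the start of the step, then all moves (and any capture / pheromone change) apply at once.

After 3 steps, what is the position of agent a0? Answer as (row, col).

t=1: a0@(0,3) a1@(0,0) a2@(1,3) a3@(3,3) a4@(0,0) | pheromone: 2 0 0 5 0 0 / 0 0 3 1 0 0 / 0 0 0 0 0 0 / 0 0 0 1 0 0 / 0 0 0 0 0 0 / 0 0 0 0 0 0
t=2: a0@(0,3) a1@(0,0) a2@(0,3) a3@(3,3) a4@(0,0) | pheromone: 3 0 0 6 0 0 / 0 0 2 0 0 0 / 0 0 0 0 0 0 / 0 0 0 1 0 0 / 0 0 0 0 0 0 / 0 0 0 0 0 0
t=3: a0@(0,3) a1@(0,0) a2@(0,3) a3@(3,3) a4@(0,0) | pheromone: 4 0 0 7 0 0 / 0 0 1 0 0 0 / 0 0 0 0 0 0 / 0 0 0 1 0 0 / 0 0 0 0 0 0 / 0 0 0 0 0 0

(0, 3)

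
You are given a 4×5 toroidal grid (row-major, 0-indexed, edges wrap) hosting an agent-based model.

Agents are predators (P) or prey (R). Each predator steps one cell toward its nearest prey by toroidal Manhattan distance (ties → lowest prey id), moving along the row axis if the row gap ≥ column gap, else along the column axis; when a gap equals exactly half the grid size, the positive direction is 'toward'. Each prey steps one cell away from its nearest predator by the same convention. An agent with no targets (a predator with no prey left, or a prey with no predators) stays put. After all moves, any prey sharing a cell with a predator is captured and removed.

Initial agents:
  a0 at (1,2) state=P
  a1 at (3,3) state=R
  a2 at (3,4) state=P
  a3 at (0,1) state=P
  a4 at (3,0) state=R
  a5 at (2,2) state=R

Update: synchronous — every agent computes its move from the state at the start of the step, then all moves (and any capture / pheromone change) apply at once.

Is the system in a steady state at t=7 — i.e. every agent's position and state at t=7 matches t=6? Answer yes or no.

no

t=1: a0@(2,2):P a1@(3,2):R a2@(3,3):P a3@(3,1):P a5@(3,2):R
t=2: a0@(3,2):P a1@(0,2):R a2@(3,2):P a3@(3,2):P a5@(0,2):R
t=3: a0@(0,2):P a1@(1,2):R a2@(0,2):P a3@(0,2):P a5@(1,2):R
t=4: a0@(1,2):P a1@(2,2):R a2@(1,2):P a3@(1,2):P a5@(2,2):R
t=5: a0@(2,2):P a1@(3,2):R a2@(2,2):P a3@(2,2):P a5@(3,2):R
t=6: a0@(3,2):P a1@(0,2):R a2@(3,2):P a3@(3,2):P a5@(0,2):R
t=7: a0@(0,2):P a1@(1,2):R a2@(0,2):P a3@(0,2):P a5@(1,2):R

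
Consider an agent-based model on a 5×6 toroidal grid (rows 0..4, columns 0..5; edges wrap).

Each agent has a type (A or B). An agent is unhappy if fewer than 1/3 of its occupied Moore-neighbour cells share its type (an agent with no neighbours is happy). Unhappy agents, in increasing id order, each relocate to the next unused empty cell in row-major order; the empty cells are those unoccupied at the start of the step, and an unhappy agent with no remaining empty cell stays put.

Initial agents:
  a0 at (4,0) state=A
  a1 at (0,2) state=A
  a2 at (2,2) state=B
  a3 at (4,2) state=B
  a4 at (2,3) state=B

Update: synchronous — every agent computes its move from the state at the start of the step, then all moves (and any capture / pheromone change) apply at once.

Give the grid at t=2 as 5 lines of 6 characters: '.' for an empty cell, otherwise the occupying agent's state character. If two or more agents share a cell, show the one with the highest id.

A.B...
......
..BB..
......
A.....

t=1: a0@(4,0):A a1@(0,0):A a2@(2,2):B a3@(0,1):B a4@(2,3):B
t=2: a0@(4,0):A a1@(0,0):A a2@(2,2):B a3@(0,2):B a4@(2,3):B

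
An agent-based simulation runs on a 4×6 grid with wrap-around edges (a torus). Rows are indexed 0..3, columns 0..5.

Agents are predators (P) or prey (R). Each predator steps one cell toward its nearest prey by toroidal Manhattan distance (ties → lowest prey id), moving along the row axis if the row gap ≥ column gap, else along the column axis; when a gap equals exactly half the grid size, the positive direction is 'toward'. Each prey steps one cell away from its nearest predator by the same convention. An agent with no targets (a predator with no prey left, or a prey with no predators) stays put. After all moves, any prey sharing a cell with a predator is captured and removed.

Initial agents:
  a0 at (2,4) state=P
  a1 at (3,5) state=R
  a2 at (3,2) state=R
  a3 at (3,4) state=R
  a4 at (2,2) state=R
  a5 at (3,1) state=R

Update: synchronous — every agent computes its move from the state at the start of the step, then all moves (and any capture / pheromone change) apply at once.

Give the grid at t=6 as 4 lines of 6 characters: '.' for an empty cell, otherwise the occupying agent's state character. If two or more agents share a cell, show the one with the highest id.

t=1: a0@(3,4):P a1@(0,5):R a2@(3,1):R a3@(0,4):R a4@(2,1):R a5@(3,0):R
t=2: a0@(0,4):P a1@(1,5):R a2@(3,0):R a3@(1,4):R a4@(2,0):R a5@(3,1):R
t=3: a0@(1,4):P a1@(2,5):R a2@(3,1):R a3@(2,4):R a4@(1,0):R a5@(3,0):R
t=4: a0@(2,4):P a1@(3,5):R a2@(3,0):R a3@(3,4):R a4@(1,1):R a5@(2,0):R
t=5: a0@(3,4):P a1@(0,5):R a2@(3,1):R a3@(0,4):R a4@(1,0):R a5@(2,1):R
t=6: a0@(0,4):P a1@(1,5):R a2@(3,0):R a3@(1,4):R a4@(0,0):R a5@(2,0):R

R...P.
....RR
R.....
R.....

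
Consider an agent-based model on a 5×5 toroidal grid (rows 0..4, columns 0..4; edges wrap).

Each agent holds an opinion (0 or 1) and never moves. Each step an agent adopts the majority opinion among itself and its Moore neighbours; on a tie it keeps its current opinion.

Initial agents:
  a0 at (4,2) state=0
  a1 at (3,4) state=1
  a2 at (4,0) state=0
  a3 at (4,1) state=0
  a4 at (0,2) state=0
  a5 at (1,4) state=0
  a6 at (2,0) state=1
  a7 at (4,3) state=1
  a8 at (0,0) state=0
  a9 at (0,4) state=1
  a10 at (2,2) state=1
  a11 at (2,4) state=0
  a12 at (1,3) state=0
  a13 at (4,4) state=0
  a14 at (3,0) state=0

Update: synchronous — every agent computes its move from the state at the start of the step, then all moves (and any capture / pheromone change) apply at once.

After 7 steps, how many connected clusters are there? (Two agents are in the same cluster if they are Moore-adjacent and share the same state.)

2

t=1: a0@(4,2):0 a1@(3,4):0 a2@(4,0):0 a3@(4,1):0 a4@(0,2):0 a5@(1,4):0 a6@(2,0):0 a7@(4,3):1 a8@(0,0):0 a9@(0,4):0 a10@(2,2):1 a11@(2,4):0 a12@(1,3):0 a13@(4,4):0 a14@(3,0):0
t=2: a0@(4,2):0 a1@(3,4):0 a2@(4,0):0 a3@(4,1):0 a4@(0,2):0 a5@(1,4):0 a6@(2,0):0 a7@(4,3):0 a8@(0,0):0 a9@(0,4):0 a10@(2,2):1 a11@(2,4):0 a12@(1,3):0 a13@(4,4):0 a14@(3,0):0
t=3: (unchanged — steady state)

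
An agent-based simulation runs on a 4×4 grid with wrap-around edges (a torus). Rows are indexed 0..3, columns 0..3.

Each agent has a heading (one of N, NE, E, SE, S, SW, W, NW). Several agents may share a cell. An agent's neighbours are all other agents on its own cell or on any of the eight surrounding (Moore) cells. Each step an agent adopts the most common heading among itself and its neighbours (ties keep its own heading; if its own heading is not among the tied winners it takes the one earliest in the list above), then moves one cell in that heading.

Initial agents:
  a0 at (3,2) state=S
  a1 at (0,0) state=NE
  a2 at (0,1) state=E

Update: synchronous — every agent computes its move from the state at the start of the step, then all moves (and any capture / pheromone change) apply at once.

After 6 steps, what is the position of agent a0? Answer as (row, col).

t=1: a0@(0,2):S a1@(3,1):NE a2@(0,2):E
t=2: a0@(1,2):S a1@(2,2):NE a2@(0,3):E
t=3: a0@(2,2):S a1@(1,3):NE a2@(0,0):E
t=4: a0@(3,2):S a1@(0,0):NE a2@(0,1):E
t=5: a0@(0,2):S a1@(3,1):NE a2@(0,2):E
t=6: a0@(1,2):S a1@(2,2):NE a2@(0,3):E

(1, 2)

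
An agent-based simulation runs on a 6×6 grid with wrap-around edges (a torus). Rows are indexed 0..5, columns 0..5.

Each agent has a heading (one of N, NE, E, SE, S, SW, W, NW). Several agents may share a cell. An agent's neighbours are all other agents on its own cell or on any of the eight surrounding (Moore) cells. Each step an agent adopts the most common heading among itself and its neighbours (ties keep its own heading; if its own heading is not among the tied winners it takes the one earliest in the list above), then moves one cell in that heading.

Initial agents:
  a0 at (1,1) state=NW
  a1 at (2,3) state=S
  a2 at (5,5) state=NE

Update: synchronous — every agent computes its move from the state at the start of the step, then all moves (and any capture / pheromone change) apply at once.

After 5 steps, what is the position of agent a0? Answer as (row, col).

t=1: a0@(0,0):NW a1@(3,3):S a2@(4,0):NE
t=2: a0@(5,5):NW a1@(4,3):S a2@(3,1):NE
t=3: a0@(4,4):NW a1@(5,3):S a2@(2,2):NE
t=4: a0@(3,3):NW a1@(0,3):S a2@(1,3):NE
t=5: a0@(2,2):NW a1@(1,3):S a2@(0,4):NE

(2, 2)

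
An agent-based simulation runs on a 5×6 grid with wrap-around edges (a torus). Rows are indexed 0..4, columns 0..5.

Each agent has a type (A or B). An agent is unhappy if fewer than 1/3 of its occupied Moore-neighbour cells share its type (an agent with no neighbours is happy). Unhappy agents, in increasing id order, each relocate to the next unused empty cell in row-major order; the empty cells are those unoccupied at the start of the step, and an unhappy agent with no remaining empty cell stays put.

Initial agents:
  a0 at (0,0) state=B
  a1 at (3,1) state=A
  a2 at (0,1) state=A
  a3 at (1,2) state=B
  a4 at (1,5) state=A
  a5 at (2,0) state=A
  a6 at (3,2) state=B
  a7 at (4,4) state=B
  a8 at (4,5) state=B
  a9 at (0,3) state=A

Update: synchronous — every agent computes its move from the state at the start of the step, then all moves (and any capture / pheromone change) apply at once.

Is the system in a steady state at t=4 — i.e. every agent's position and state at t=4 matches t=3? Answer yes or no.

t=1: a0@(0,0):B a1@(3,1):A a2@(0,2):A a3@(0,4):B a4@(1,5):A a5@(2,0):A a6@(0,5):B a7@(4,4):B a8@(4,5):B a9@(1,0):A
t=2: (unchanged — steady state)

yes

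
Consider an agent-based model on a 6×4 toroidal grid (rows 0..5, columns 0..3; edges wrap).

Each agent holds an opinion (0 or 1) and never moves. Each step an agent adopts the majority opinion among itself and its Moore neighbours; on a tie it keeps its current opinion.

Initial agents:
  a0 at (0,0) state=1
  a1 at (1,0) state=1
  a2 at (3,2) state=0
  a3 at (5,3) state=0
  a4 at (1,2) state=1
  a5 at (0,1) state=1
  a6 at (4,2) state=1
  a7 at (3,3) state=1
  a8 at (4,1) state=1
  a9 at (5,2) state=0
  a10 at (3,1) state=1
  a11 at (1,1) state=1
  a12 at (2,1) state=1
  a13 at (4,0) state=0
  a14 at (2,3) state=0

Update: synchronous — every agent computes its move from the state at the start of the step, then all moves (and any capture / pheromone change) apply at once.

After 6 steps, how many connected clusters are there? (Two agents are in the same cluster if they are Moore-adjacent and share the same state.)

t=1: a0@(0,0):1 a1@(1,0):1 a2@(3,2):1 a3@(5,3):0 a4@(1,2):1 a5@(0,1):1 a6@(4,2):1 a7@(3,3):0 a8@(4,1):1 a9@(5,2):1 a10@(3,1):1 a11@(1,1):1 a12@(2,1):1 a13@(4,0):1 a14@(2,3):1
t=2: a0@(0,0):1 a1@(1,0):1 a2@(3,2):1 a3@(5,3):1 a4@(1,2):1 a5@(0,1):1 a6@(4,2):1 a7@(3,3):1 a8@(4,1):1 a9@(5,2):1 a10@(3,1):1 a11@(1,1):1 a12@(2,1):1 a13@(4,0):1 a14@(2,3):1
t=3: (unchanged — steady state)

1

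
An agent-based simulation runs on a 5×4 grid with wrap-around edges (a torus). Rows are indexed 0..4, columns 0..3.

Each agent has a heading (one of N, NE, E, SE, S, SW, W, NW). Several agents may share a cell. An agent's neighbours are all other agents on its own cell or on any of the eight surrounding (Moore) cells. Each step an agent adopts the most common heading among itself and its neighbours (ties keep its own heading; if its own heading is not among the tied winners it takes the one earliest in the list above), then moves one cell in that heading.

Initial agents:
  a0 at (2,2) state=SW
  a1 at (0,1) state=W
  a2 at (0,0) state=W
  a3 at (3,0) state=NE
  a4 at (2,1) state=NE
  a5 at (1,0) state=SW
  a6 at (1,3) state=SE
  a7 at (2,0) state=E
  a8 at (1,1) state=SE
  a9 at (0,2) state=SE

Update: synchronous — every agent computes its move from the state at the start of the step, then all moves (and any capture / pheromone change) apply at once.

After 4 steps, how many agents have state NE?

t=1: a0@(3,3):SE a1@(0,0):W a2@(0,3):W a3@(2,1):NE a4@(1,2):NE a5@(2,1):SE a6@(2,0):SE a7@(1,1):NE a8@(2,2):SE a9@(1,3):SE
t=2: a0@(4,0):SE a1@(0,3):W a2@(0,2):W a3@(1,2):NE a4@(0,3):NE a5@(3,2):SE a6@(3,1):SE a7@(0,2):NE a8@(3,3):SE a9@(2,0):SE
t=3: a0@(0,1):SE a1@(4,0):NE a2@(4,3):NE a3@(0,3):NE a4@(4,0):NE a5@(4,3):SE a6@(4,2):SE a7@(4,3):NE a8@(4,0):SE a9@(3,1):SE
t=4: a0@(1,2):SE a1@(3,1):NE a2@(3,0):NE a3@(4,0):NE a4@(3,1):NE a5@(3,0):NE a6@(0,3):SE a7@(3,0):NE a8@(3,1):NE a9@(4,2):SE

7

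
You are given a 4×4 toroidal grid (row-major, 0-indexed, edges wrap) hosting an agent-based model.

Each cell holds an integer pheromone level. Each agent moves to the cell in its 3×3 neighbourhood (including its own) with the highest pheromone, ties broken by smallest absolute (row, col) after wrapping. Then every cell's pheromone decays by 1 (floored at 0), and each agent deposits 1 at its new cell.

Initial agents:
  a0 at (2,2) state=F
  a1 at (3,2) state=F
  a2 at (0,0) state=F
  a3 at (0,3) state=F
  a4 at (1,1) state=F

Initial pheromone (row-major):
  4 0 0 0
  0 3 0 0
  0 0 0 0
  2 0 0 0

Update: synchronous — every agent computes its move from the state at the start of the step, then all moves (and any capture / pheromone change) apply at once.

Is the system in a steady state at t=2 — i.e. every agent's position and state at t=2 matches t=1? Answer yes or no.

no

t=1: a0@(1,1) a1@(0,1) a2@(0,0) a3@(0,0) a4@(0,0) | pheromone: 6 1 0 0 / 0 3 0 0 / 0 0 0 0 / 1 0 0 0
t=2: a0@(0,0) a1@(0,0) a2@(0,0) a3@(0,0) a4@(0,0) | pheromone: 10 0 0 0 / 0 2 0 0 / 0 0 0 0 / 0 0 0 0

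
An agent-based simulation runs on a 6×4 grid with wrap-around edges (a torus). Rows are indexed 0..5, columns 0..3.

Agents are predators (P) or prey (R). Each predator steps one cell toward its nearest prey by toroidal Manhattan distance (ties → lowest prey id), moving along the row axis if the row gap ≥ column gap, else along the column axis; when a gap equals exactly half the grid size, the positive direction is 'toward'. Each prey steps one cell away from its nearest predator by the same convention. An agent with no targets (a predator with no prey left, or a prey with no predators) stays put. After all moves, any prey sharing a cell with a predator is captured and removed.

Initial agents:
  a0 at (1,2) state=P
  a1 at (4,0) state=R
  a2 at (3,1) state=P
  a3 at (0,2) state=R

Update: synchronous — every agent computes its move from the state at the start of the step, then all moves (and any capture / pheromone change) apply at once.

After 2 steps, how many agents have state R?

2

t=1: a0@(0,2):P a1@(5,0):R a2@(4,1):P a3@(5,2):R
t=2: a0@(5,2):P a1@(0,0):R a2@(5,1):P a3@(4,2):R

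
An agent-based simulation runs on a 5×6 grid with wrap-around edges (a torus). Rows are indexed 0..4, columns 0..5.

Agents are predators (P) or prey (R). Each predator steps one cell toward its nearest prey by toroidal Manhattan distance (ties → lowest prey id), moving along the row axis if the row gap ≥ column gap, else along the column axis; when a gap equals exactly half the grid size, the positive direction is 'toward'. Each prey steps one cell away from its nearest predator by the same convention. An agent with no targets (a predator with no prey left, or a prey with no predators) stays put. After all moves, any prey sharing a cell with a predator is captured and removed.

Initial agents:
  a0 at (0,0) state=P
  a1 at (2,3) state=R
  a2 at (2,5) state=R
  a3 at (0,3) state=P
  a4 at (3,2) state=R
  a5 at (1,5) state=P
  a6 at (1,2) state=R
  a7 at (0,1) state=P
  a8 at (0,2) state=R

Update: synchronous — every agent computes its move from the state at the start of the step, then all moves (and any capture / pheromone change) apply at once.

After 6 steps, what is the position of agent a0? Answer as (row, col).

t=1: a0@(0,1):P a1@(3,3):R a2@(3,5):R a3@(0,2):P a4@(2,2):R a5@(2,5):P a6@(2,2):R a7@(0,2):P
t=2: a0@(1,1):P a1@(2,3):R a2@(4,5):R a3@(1,2):P a4@(3,2):R a5@(3,5):P a6@(3,2):R a7@(1,2):P
t=3: a0@(1,2):P a1@(3,3):R a2@(0,5):R a3@(2,2):P a4@(4,2):R a5@(4,5):P a6@(4,2):R a7@(2,2):P
t=4: a0@(0,2):P a1@(4,3):R a2@(1,5):R a3@(3,2):P a5@(0,5):P a7@(3,2):P
t=5: a0@(4,2):P a1@(3,3):R a2@(2,5):R a3@(4,2):P a5@(1,5):P a7@(4,2):P
t=6: a0@(3,2):P a1@(2,3):R a2@(3,5):R a3@(3,2):P a5@(2,5):P a7@(3,2):P

(3, 2)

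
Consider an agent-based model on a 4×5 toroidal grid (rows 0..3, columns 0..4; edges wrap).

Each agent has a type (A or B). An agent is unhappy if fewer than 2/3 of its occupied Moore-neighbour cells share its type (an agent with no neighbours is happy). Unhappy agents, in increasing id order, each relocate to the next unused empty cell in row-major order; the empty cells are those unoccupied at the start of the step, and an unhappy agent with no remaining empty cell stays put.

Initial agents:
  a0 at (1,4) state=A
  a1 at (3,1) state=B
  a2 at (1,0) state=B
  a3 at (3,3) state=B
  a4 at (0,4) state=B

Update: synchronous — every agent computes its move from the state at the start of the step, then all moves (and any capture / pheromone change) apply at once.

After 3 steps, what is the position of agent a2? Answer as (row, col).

(1, 0)

t=1: a0@(0,0):A a1@(3,1):B a2@(0,1):B a3@(3,3):B a4@(0,4):B
t=2: a0@(0,2):A a1@(0,3):B a2@(1,0):B a3@(3,3):B a4@(1,1):B
t=3: a0@(0,0):A a1@(0,1):B a2@(1,0):B a3@(0,4):B a4@(1,2):B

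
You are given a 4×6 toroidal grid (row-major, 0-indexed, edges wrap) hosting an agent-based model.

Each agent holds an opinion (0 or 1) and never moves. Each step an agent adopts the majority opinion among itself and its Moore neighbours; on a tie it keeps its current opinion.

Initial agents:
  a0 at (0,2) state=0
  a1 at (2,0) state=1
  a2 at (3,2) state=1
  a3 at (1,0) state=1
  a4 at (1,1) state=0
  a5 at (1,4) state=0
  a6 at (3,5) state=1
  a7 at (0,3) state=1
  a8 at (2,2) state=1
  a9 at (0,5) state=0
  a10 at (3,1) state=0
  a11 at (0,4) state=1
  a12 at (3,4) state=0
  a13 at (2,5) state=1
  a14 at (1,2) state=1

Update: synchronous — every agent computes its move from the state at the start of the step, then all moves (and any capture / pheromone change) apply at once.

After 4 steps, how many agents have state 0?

t=1: a0@(0,2):0 a1@(2,0):1 a2@(3,2):1 a3@(1,0):1 a4@(1,1):1 a5@(1,4):1 a6@(3,5):1 a7@(0,3):1 a8@(2,2):1 a9@(0,5):0 a10@(3,1):1 a11@(0,4):1 a12@(3,4):1 a13@(2,5):1 a14@(1,2):1
t=2: a0@(0,2):1 a1@(2,0):1 a2@(3,2):1 a3@(1,0):1 a4@(1,1):1 a5@(1,4):1 a6@(3,5):1 a7@(0,3):1 a8@(2,2):1 a9@(0,5):1 a10@(3,1):1 a11@(0,4):1 a12@(3,4):1 a13@(2,5):1 a14@(1,2):1
t=3: (unchanged — steady state)

0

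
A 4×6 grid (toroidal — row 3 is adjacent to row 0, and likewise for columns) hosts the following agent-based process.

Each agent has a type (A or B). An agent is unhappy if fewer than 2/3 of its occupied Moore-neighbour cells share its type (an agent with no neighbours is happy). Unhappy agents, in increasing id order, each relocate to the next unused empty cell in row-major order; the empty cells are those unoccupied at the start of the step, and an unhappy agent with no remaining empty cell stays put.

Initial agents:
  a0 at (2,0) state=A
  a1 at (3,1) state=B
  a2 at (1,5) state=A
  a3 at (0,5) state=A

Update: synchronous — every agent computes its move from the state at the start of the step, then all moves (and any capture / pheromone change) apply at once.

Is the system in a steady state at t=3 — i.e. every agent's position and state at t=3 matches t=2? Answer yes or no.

t=1: a0@(0,0):A a1@(0,1):B a2@(1,5):A a3@(0,5):A
t=2: a0@(0,0):A a1@(0,2):B a2@(1,5):A a3@(0,5):A
t=3: (unchanged — steady state)

yes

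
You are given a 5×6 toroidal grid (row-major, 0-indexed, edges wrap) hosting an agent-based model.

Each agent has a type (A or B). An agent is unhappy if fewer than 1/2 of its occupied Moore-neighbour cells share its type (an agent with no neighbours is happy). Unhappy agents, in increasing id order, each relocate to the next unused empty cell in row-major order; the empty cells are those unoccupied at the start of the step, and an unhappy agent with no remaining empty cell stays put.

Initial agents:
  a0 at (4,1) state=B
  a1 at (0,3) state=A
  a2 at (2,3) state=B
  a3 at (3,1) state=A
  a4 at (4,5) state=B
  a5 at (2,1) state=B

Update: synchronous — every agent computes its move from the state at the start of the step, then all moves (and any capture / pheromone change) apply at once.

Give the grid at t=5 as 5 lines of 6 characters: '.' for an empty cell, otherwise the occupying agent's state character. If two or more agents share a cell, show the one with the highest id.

B..AAB
B.....
...B..
......
......

t=1: a0@(0,0):B a1@(0,3):A a2@(2,3):B a3@(0,1):A a4@(4,5):B a5@(0,2):B
t=2: a0@(0,0):B a1@(0,4):A a2@(2,3):B a3@(0,5):A a4@(4,5):B a5@(1,0):B
t=3: a0@(0,0):B a1@(0,4):A a2@(2,3):B a3@(0,1):A a4@(0,2):B a5@(1,0):B
t=4: a0@(0,0):B a1@(0,4):A a2@(2,3):B a3@(0,3):A a4@(0,5):B a5@(1,0):B
t=5: (unchanged — steady state)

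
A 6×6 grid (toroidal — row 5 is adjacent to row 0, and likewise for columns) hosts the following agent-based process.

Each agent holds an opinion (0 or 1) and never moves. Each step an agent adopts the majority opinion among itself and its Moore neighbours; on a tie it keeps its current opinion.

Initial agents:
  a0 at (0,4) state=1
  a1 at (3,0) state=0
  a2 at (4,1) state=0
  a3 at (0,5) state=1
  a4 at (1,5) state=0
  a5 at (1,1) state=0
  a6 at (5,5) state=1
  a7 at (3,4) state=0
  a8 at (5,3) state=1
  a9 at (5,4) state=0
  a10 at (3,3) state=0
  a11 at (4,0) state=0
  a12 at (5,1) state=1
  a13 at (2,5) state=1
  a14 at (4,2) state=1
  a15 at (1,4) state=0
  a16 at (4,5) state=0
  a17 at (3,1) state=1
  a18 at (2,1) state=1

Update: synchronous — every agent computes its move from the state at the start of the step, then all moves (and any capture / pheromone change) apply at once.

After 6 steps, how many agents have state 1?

t=1: a0@(0,4):1 a1@(3,0):0 a2@(4,1):0 a3@(0,5):1 a4@(1,5):1 a5@(1,1):0 a6@(5,5):1 a7@(3,4):0 a8@(5,3):1 a9@(5,4):1 a10@(3,3):0 a11@(4,0):0 a12@(5,1):1 a13@(2,5):0 a14@(4,2):1 a15@(1,4):1 a16@(4,5):0 a17@(3,1):1 a18@(2,1):1
t=2: (unchanged — steady state)

11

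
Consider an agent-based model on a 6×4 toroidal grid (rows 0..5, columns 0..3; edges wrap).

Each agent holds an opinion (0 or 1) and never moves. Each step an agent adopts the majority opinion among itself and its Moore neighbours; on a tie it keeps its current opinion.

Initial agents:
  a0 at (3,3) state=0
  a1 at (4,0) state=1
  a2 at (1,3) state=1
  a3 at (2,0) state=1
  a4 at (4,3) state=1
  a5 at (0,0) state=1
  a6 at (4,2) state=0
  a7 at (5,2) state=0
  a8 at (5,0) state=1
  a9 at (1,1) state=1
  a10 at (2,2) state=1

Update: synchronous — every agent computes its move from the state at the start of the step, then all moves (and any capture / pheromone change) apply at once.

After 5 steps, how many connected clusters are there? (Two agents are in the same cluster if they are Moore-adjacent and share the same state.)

2

t=1: a0@(3,3):1 a1@(4,0):1 a2@(1,3):1 a3@(2,0):1 a4@(4,3):1 a5@(0,0):1 a6@(4,2):0 a7@(5,2):0 a8@(5,0):1 a9@(1,1):1 a10@(2,2):1
t=2: (unchanged — steady state)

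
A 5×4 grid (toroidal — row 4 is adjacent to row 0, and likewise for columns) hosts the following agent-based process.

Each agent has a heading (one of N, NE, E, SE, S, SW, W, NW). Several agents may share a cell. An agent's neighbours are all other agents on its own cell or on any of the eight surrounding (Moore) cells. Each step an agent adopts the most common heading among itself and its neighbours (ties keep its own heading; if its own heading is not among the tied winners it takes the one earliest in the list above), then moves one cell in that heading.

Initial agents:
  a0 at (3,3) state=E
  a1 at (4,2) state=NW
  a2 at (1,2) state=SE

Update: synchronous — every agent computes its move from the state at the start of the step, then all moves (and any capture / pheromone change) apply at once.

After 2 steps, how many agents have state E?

1

t=1: a0@(3,0):E a1@(3,1):NW a2@(2,3):SE
t=2: a0@(3,1):E a1@(2,0):NW a2@(3,0):SE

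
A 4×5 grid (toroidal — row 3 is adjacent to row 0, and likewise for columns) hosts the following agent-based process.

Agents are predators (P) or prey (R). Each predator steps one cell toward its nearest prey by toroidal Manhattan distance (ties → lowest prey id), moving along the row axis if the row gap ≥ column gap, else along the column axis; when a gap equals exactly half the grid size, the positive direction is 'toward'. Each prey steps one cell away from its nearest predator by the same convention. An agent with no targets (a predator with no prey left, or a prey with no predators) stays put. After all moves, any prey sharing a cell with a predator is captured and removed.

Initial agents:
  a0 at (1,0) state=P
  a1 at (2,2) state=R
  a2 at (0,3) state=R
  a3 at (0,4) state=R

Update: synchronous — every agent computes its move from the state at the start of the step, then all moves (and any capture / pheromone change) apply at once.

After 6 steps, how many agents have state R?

t=1: a0@(0,0):P a1@(2,3):R a2@(0,2):R a3@(3,4):R
t=2: a0@(0,1):P a1@(1,3):R a2@(0,3):R a3@(2,4):R
t=3: a0@(0,2):P a1@(1,4):R a2@(0,4):R a3@(1,4):R
t=4: a0@(0,3):P a1@(1,0):R a2@(0,0):R a3@(1,0):R
t=5: a0@(0,4):P a1@(1,1):R a2@(0,1):R a3@(1,1):R
t=6: a0@(0,0):P a1@(1,2):R a2@(0,2):R a3@(1,2):R

3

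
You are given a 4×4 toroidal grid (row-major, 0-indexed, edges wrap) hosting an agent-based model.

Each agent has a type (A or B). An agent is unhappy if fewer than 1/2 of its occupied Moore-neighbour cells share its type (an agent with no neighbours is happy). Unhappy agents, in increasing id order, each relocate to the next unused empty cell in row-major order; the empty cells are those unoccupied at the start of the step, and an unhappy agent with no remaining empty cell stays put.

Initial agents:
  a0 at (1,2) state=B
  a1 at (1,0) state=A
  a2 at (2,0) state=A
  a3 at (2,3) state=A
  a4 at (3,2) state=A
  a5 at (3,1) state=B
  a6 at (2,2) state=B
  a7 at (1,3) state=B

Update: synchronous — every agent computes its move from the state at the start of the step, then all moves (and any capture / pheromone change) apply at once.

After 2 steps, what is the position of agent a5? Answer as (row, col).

t=1: a0@(1,2):B a1@(1,0):A a2@(2,0):A a3@(2,3):A a4@(0,0):A a5@(0,1):B a6@(2,2):B a7@(0,2):B
t=2: (unchanged — steady state)

(0, 1)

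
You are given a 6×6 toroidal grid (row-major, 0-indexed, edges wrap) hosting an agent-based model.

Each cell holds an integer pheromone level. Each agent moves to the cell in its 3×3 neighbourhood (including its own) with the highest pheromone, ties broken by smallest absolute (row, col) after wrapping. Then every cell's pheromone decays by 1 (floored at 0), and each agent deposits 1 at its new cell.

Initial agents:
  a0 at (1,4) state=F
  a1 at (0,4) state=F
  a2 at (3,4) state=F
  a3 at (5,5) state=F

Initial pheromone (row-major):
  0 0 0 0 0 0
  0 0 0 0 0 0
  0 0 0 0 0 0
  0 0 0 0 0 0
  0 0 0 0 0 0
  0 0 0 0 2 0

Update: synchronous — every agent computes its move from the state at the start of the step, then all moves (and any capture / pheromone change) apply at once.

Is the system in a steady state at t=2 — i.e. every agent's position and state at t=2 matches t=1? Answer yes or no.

t=1: a0@(0,3) a1@(5,4) a2@(2,3) a3@(5,4) | pheromone: 0 0 0 1 0 0 / 0 0 0 0 0 0 / 0 0 0 1 0 0 / 0 0 0 0 0 0 / 0 0 0 0 0 0 / 0 0 0 0 3 0
t=2: a0@(5,4) a1@(5,4) a2@(2,3) a3@(5,4) | pheromone: 0 0 0 0 0 0 / 0 0 0 0 0 0 / 0 0 0 1 0 0 / 0 0 0 0 0 0 / 0 0 0 0 0 0 / 0 0 0 0 5 0

no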